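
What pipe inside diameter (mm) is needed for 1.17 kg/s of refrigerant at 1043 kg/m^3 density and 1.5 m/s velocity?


A = m_dot / (rho * v) = 1.17 / (1043 * 1.5) = 0.0007478427613 m^2
d = sqrt(4*A/pi) * 1000
d = 30.9 mm

30.9


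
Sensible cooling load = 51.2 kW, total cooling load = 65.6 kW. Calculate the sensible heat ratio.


SHR = Q_sensible / Q_total
SHR = 51.2 / 65.6
SHR = 0.78

0.78


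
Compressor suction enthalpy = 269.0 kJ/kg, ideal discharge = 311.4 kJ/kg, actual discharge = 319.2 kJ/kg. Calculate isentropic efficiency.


dh_ideal = 311.4 - 269.0 = 42.4 kJ/kg
dh_actual = 319.2 - 269.0 = 50.2 kJ/kg
eta_s = dh_ideal / dh_actual = 42.4 / 50.2
eta_s = 0.8446

0.8446


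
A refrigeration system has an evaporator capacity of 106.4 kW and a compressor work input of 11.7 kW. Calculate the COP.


COP = Q_evap / W
COP = 106.4 / 11.7
COP = 9.094

9.094


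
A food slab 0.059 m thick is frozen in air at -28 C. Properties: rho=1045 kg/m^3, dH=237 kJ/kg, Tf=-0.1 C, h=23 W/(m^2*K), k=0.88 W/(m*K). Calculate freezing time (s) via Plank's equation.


dT = -0.1 - (-28) = 27.9 K
term1 = a/(2h) = 0.059/(2*23) = 0.001282608696
term2 = a^2/(8k) = 0.059^2/(8*0.88) = 0.0004944602273
t = rho*dH*1000/dT * (term1 + term2)
t = 1045*237*1000/27.9 * (0.001282608696 + 0.0004944602273)
t = 15775 s

15775


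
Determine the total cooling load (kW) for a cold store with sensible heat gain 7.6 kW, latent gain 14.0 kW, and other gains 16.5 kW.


Q_total = Q_s + Q_l + Q_misc
Q_total = 7.6 + 14.0 + 16.5
Q_total = 38.1 kW

38.1


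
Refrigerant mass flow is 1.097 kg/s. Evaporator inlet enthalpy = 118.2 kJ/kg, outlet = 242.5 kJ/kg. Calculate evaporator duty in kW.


dh = 242.5 - 118.2 = 124.3 kJ/kg
Q_evap = m_dot * dh = 1.097 * 124.3
Q_evap = 136.36 kW

136.36


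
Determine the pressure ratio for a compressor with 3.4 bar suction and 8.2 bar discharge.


PR = P_high / P_low
PR = 8.2 / 3.4
PR = 2.412

2.412


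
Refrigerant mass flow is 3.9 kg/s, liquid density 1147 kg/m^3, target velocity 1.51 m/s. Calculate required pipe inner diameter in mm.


A = m_dot / (rho * v) = 3.9 / (1147 * 1.51) = 0.002251771105 m^2
d = sqrt(4*A/pi) * 1000
d = 53.5 mm

53.5


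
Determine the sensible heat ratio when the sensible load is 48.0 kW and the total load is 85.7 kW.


SHR = Q_sensible / Q_total
SHR = 48.0 / 85.7
SHR = 0.56

0.56


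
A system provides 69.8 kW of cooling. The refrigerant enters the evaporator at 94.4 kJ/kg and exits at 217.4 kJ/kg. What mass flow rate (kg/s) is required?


dh = 217.4 - 94.4 = 123.0 kJ/kg
m_dot = Q / dh = 69.8 / 123.0 = 0.5675 kg/s

0.5675


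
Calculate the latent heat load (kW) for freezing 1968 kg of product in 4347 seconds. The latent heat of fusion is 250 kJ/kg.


Q_lat = m * h_fg / t
Q_lat = 1968 * 250 / 4347
Q_lat = 113.18 kW

113.18


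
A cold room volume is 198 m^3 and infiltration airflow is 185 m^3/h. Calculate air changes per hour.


ACH = flow / volume
ACH = 185 / 198
ACH = 0.934

0.934


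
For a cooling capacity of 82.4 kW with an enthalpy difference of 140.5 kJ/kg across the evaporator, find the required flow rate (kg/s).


m_dot = Q / dh
m_dot = 82.4 / 140.5
m_dot = 0.5865 kg/s

0.5865


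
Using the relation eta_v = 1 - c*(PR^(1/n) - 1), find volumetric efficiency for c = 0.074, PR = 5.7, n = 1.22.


PR^(1/n) = 5.7^(1/1.22) = 4.16456413
eta_v = 1 - 0.074 * (4.16456413 - 1)
eta_v = 0.7658

0.7658


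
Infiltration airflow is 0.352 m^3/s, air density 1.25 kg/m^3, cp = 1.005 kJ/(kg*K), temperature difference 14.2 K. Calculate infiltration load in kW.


Q = V_dot * rho * cp * dT
Q = 0.352 * 1.25 * 1.005 * 14.2
Q = 6.279 kW

6.279


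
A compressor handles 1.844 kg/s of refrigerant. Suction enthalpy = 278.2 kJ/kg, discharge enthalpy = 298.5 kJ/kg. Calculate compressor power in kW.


dh = 298.5 - 278.2 = 20.3 kJ/kg
W = m_dot * dh = 1.844 * 20.3 = 37.43 kW

37.43


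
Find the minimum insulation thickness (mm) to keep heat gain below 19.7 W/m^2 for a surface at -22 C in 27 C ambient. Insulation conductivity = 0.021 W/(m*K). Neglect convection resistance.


dT = 27 - (-22) = 49 K
thickness = k * dT / q_max * 1000
thickness = 0.021 * 49 / 19.7 * 1000
thickness = 52.2 mm

52.2


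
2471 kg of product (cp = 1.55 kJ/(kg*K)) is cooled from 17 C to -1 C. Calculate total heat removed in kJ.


dT = 17 - (-1) = 18 K
Q = m * cp * dT = 2471 * 1.55 * 18
Q = 68941 kJ

68941


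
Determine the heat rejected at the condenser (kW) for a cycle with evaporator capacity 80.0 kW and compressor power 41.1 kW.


Q_cond = Q_evap + W
Q_cond = 80.0 + 41.1
Q_cond = 121.1 kW

121.1


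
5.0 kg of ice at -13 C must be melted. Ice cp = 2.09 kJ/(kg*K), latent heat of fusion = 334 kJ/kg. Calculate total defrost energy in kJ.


Sensible heat = cp * dT = 2.09 * 13 = 27.17 kJ/kg
Total per kg = 27.17 + 334 = 361.17 kJ/kg
Q = m * total = 5.0 * 361.17
Q = 1805.9 kJ

1805.9


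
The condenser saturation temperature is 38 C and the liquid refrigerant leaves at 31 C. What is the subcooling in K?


Subcooling = T_cond - T_liquid
Subcooling = 38 - 31
Subcooling = 7 K

7


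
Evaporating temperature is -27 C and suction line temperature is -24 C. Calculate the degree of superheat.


Superheat = T_suction - T_evap
Superheat = -24 - (-27)
Superheat = 3 K

3


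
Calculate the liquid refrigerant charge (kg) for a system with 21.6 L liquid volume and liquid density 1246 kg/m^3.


Charge = V * rho / 1000
Charge = 21.6 * 1246 / 1000
Charge = 26.91 kg

26.91


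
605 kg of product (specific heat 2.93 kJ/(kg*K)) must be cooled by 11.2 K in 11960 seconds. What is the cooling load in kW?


Q = m * cp * dT / t
Q = 605 * 2.93 * 11.2 / 11960
Q = 1.66 kW

1.66


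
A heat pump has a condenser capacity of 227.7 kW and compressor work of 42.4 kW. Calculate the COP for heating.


COP_hp = Q_cond / W
COP_hp = 227.7 / 42.4
COP_hp = 5.37

5.37


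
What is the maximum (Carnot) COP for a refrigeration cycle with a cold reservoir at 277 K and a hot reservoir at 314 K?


dT = 314 - 277 = 37 K
COP_carnot = T_cold / dT = 277 / 37
COP_carnot = 7.486

7.486


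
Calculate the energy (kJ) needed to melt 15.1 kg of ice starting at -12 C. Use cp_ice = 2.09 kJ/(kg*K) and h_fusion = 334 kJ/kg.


Sensible heat = cp * dT = 2.09 * 12 = 25.08 kJ/kg
Total per kg = 25.08 + 334 = 359.08 kJ/kg
Q = m * total = 15.1 * 359.08
Q = 5422.1 kJ

5422.1


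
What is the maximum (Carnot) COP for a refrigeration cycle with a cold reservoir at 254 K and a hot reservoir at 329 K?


dT = 329 - 254 = 75 K
COP_carnot = T_cold / dT = 254 / 75
COP_carnot = 3.387

3.387


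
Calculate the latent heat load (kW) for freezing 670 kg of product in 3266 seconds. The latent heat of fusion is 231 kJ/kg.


Q_lat = m * h_fg / t
Q_lat = 670 * 231 / 3266
Q_lat = 47.39 kW

47.39


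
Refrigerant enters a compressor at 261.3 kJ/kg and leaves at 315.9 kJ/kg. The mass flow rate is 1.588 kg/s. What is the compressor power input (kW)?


dh = 315.9 - 261.3 = 54.6 kJ/kg
W = m_dot * dh = 1.588 * 54.6 = 86.7 kW

86.7


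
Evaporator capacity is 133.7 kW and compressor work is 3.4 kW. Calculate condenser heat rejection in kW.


Q_cond = Q_evap + W
Q_cond = 133.7 + 3.4
Q_cond = 137.1 kW

137.1


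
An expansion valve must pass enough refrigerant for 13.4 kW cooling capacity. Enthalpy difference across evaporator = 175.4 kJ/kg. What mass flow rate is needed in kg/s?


m_dot = Q / dh
m_dot = 13.4 / 175.4
m_dot = 0.0764 kg/s

0.0764


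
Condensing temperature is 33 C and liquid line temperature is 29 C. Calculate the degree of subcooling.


Subcooling = T_cond - T_liquid
Subcooling = 33 - 29
Subcooling = 4 K

4


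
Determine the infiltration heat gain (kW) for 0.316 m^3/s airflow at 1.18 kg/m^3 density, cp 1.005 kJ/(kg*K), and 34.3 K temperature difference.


Q = V_dot * rho * cp * dT
Q = 0.316 * 1.18 * 1.005 * 34.3
Q = 12.854 kW

12.854


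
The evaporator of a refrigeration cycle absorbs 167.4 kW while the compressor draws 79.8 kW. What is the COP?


COP = Q_evap / W
COP = 167.4 / 79.8
COP = 2.098

2.098


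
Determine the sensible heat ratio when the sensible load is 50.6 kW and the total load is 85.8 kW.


SHR = Q_sensible / Q_total
SHR = 50.6 / 85.8
SHR = 0.59

0.59


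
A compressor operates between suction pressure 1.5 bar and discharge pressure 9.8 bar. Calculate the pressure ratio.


PR = P_high / P_low
PR = 9.8 / 1.5
PR = 6.533

6.533


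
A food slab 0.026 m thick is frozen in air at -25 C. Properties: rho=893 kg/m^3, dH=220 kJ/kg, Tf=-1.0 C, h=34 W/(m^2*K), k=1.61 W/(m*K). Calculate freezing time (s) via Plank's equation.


dT = -1.0 - (-25) = 24.0 K
term1 = a/(2h) = 0.026/(2*34) = 0.0003823529412
term2 = a^2/(8k) = 0.026^2/(8*1.61) = 0.00005248447205
t = rho*dH*1000/dT * (term1 + term2)
t = 893*220*1000/24.0 * (0.0003823529412 + 0.00005248447205)
t = 3560 s

3560


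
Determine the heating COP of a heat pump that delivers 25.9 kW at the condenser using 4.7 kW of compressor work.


COP_hp = Q_cond / W
COP_hp = 25.9 / 4.7
COP_hp = 5.511

5.511


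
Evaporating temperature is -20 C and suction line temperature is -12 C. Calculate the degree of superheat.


Superheat = T_suction - T_evap
Superheat = -12 - (-20)
Superheat = 8 K

8


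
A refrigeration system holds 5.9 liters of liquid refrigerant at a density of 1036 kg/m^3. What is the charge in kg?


Charge = V * rho / 1000
Charge = 5.9 * 1036 / 1000
Charge = 6.11 kg

6.11


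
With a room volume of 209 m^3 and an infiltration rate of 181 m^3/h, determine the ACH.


ACH = flow / volume
ACH = 181 / 209
ACH = 0.866

0.866


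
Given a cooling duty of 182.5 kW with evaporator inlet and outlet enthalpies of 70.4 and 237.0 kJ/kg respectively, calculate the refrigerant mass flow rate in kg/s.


dh = 237.0 - 70.4 = 166.6 kJ/kg
m_dot = Q / dh = 182.5 / 166.6 = 1.0954 kg/s

1.0954


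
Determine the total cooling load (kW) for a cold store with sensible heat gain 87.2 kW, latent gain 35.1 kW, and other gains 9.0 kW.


Q_total = Q_s + Q_l + Q_misc
Q_total = 87.2 + 35.1 + 9.0
Q_total = 131.3 kW

131.3


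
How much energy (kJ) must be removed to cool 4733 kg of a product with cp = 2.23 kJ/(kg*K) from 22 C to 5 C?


dT = 22 - (5) = 17 K
Q = m * cp * dT = 4733 * 2.23 * 17
Q = 179428 kJ

179428


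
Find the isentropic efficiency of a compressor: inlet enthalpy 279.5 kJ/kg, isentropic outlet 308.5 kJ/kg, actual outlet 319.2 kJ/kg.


dh_ideal = 308.5 - 279.5 = 29.0 kJ/kg
dh_actual = 319.2 - 279.5 = 39.7 kJ/kg
eta_s = dh_ideal / dh_actual = 29.0 / 39.7
eta_s = 0.7305

0.7305


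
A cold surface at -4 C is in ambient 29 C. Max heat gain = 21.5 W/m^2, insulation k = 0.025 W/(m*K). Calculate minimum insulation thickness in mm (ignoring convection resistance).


dT = 29 - (-4) = 33 K
thickness = k * dT / q_max * 1000
thickness = 0.025 * 33 / 21.5 * 1000
thickness = 38.4 mm

38.4


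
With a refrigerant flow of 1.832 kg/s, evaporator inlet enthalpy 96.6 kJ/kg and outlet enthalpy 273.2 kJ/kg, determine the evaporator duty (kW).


dh = 273.2 - 96.6 = 176.6 kJ/kg
Q_evap = m_dot * dh = 1.832 * 176.6
Q_evap = 323.53 kW

323.53


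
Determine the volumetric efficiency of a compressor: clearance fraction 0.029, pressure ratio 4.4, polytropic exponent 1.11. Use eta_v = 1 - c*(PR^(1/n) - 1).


PR^(1/n) = 4.4^(1/1.11) = 3.79915573
eta_v = 1 - 0.029 * (3.79915573 - 1)
eta_v = 0.9188

0.9188


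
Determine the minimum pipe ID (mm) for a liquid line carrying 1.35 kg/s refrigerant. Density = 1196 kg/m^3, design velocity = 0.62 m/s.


A = m_dot / (rho * v) = 1.35 / (1196 * 0.62) = 0.001820584745 m^2
d = sqrt(4*A/pi) * 1000
d = 48.1 mm

48.1


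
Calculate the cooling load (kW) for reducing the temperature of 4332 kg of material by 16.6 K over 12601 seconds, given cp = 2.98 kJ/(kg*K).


Q = m * cp * dT / t
Q = 4332 * 2.98 * 16.6 / 12601
Q = 17.006 kW

17.006


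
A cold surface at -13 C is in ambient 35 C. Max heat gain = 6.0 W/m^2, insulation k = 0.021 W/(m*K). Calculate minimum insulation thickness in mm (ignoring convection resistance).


dT = 35 - (-13) = 48 K
thickness = k * dT / q_max * 1000
thickness = 0.021 * 48 / 6.0 * 1000
thickness = 168.0 mm

168.0


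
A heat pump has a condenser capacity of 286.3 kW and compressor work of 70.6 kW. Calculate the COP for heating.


COP_hp = Q_cond / W
COP_hp = 286.3 / 70.6
COP_hp = 4.055

4.055


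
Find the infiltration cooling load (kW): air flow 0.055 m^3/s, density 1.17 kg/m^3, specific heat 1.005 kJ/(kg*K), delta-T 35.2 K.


Q = V_dot * rho * cp * dT
Q = 0.055 * 1.17 * 1.005 * 35.2
Q = 2.276 kW

2.276


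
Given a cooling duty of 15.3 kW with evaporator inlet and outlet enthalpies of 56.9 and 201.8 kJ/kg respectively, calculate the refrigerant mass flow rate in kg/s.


dh = 201.8 - 56.9 = 144.9 kJ/kg
m_dot = Q / dh = 15.3 / 144.9 = 0.1056 kg/s

0.1056


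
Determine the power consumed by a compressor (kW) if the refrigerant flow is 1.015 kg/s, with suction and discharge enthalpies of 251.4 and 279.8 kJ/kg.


dh = 279.8 - 251.4 = 28.4 kJ/kg
W = m_dot * dh = 1.015 * 28.4 = 28.83 kW

28.83


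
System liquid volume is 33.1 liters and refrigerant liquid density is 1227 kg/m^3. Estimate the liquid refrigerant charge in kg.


Charge = V * rho / 1000
Charge = 33.1 * 1227 / 1000
Charge = 40.61 kg

40.61


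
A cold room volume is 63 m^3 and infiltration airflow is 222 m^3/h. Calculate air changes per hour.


ACH = flow / volume
ACH = 222 / 63
ACH = 3.524

3.524


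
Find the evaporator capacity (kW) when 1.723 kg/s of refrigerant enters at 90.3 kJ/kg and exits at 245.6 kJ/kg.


dh = 245.6 - 90.3 = 155.3 kJ/kg
Q_evap = m_dot * dh = 1.723 * 155.3
Q_evap = 267.58 kW

267.58


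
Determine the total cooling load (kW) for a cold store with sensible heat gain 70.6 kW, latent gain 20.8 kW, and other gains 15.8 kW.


Q_total = Q_s + Q_l + Q_misc
Q_total = 70.6 + 20.8 + 15.8
Q_total = 107.2 kW

107.2


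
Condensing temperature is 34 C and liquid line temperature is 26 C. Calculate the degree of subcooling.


Subcooling = T_cond - T_liquid
Subcooling = 34 - 26
Subcooling = 8 K

8


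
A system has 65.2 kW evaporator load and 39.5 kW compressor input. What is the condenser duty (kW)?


Q_cond = Q_evap + W
Q_cond = 65.2 + 39.5
Q_cond = 104.7 kW

104.7


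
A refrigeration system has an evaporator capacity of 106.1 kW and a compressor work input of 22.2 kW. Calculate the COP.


COP = Q_evap / W
COP = 106.1 / 22.2
COP = 4.779

4.779


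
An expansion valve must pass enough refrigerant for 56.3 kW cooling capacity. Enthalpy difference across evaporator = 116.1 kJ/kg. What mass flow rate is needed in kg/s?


m_dot = Q / dh
m_dot = 56.3 / 116.1
m_dot = 0.4849 kg/s

0.4849


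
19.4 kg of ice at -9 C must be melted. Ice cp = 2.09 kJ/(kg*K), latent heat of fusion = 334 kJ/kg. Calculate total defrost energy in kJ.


Sensible heat = cp * dT = 2.09 * 9 = 18.81 kJ/kg
Total per kg = 18.81 + 334 = 352.81 kJ/kg
Q = m * total = 19.4 * 352.81
Q = 6844.5 kJ

6844.5


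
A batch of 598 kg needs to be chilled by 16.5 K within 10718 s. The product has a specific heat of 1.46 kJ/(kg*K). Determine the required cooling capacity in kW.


Q = m * cp * dT / t
Q = 598 * 1.46 * 16.5 / 10718
Q = 1.344 kW

1.344


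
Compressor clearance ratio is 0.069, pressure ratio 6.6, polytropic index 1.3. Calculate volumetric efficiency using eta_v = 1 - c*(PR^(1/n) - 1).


PR^(1/n) = 6.6^(1/1.3) = 4.26990696
eta_v = 1 - 0.069 * (4.26990696 - 1)
eta_v = 0.7744

0.7744


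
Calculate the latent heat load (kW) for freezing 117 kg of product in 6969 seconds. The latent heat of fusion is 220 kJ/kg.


Q_lat = m * h_fg / t
Q_lat = 117 * 220 / 6969
Q_lat = 3.69 kW

3.69


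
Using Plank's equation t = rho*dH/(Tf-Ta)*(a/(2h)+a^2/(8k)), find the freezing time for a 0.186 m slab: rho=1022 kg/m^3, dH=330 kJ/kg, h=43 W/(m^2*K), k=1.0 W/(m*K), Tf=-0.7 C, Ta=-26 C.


dT = -0.7 - (-26) = 25.3 K
term1 = a/(2h) = 0.186/(2*43) = 0.002162790698
term2 = a^2/(8k) = 0.186^2/(8*1.0) = 0.0043245
t = rho*dH*1000/dT * (term1 + term2)
t = 1022*330*1000/25.3 * (0.002162790698 + 0.0043245)
t = 86478 s

86478


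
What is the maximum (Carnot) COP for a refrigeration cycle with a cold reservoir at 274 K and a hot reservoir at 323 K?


dT = 323 - 274 = 49 K
COP_carnot = T_cold / dT = 274 / 49
COP_carnot = 5.592

5.592


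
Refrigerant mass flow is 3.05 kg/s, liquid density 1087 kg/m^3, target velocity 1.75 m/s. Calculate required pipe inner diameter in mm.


A = m_dot / (rho * v) = 3.05 / (1087 * 1.75) = 0.001603364437 m^2
d = sqrt(4*A/pi) * 1000
d = 45.2 mm

45.2


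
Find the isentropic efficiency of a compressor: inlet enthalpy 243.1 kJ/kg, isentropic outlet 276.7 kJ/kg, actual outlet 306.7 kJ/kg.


dh_ideal = 276.7 - 243.1 = 33.6 kJ/kg
dh_actual = 306.7 - 243.1 = 63.6 kJ/kg
eta_s = dh_ideal / dh_actual = 33.6 / 63.6
eta_s = 0.5283

0.5283


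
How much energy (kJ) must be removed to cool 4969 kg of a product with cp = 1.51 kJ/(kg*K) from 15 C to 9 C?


dT = 15 - (9) = 6 K
Q = m * cp * dT = 4969 * 1.51 * 6
Q = 45019 kJ

45019


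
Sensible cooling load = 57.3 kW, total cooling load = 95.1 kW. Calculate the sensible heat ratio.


SHR = Q_sensible / Q_total
SHR = 57.3 / 95.1
SHR = 0.603

0.603


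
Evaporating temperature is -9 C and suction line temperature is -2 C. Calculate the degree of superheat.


Superheat = T_suction - T_evap
Superheat = -2 - (-9)
Superheat = 7 K

7


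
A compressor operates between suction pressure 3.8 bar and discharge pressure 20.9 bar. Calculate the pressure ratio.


PR = P_high / P_low
PR = 20.9 / 3.8
PR = 5.5

5.5


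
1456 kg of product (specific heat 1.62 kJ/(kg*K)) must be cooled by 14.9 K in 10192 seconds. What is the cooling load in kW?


Q = m * cp * dT / t
Q = 1456 * 1.62 * 14.9 / 10192
Q = 3.448 kW

3.448


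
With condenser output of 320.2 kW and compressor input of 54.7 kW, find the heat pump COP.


COP_hp = Q_cond / W
COP_hp = 320.2 / 54.7
COP_hp = 5.854

5.854


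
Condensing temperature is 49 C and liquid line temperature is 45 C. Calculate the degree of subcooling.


Subcooling = T_cond - T_liquid
Subcooling = 49 - 45
Subcooling = 4 K

4


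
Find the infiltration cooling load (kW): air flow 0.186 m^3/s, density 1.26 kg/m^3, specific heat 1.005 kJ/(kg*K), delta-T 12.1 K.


Q = V_dot * rho * cp * dT
Q = 0.186 * 1.26 * 1.005 * 12.1
Q = 2.85 kW

2.85


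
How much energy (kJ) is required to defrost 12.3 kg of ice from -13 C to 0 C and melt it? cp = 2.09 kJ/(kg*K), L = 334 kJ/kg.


Sensible heat = cp * dT = 2.09 * 13 = 27.17 kJ/kg
Total per kg = 27.17 + 334 = 361.17 kJ/kg
Q = m * total = 12.3 * 361.17
Q = 4442.4 kJ

4442.4


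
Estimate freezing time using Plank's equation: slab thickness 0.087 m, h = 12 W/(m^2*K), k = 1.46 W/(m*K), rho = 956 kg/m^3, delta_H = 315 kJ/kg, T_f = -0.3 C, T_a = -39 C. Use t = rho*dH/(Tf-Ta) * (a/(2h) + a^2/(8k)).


dT = -0.3 - (-39) = 38.7 K
term1 = a/(2h) = 0.087/(2*12) = 0.003625
term2 = a^2/(8k) = 0.087^2/(8*1.46) = 0.0006480308219
t = rho*dH*1000/dT * (term1 + term2)
t = 956*315*1000/38.7 * (0.003625 + 0.0006480308219)
t = 33250 s

33250


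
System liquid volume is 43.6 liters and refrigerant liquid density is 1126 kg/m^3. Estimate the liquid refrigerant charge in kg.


Charge = V * rho / 1000
Charge = 43.6 * 1126 / 1000
Charge = 49.09 kg

49.09


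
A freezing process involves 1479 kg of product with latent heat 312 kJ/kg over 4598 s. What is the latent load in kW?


Q_lat = m * h_fg / t
Q_lat = 1479 * 312 / 4598
Q_lat = 100.36 kW

100.36


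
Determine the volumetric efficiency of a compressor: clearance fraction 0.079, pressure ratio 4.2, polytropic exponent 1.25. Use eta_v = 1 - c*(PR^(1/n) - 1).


PR^(1/n) = 4.2^(1/1.25) = 3.15209597
eta_v = 1 - 0.079 * (3.15209597 - 1)
eta_v = 0.83

0.83


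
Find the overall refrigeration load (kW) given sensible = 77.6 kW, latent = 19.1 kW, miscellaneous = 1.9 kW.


Q_total = Q_s + Q_l + Q_misc
Q_total = 77.6 + 19.1 + 1.9
Q_total = 98.6 kW

98.6


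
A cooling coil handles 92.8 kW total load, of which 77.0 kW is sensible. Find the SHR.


SHR = Q_sensible / Q_total
SHR = 77.0 / 92.8
SHR = 0.83

0.83


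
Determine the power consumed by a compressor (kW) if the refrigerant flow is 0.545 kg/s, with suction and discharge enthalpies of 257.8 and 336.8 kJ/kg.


dh = 336.8 - 257.8 = 79.0 kJ/kg
W = m_dot * dh = 0.545 * 79.0 = 43.06 kW

43.06


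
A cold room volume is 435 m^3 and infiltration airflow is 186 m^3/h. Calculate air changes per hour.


ACH = flow / volume
ACH = 186 / 435
ACH = 0.428

0.428


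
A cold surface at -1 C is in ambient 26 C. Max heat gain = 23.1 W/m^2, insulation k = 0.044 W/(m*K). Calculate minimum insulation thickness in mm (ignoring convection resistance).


dT = 26 - (-1) = 27 K
thickness = k * dT / q_max * 1000
thickness = 0.044 * 27 / 23.1 * 1000
thickness = 51.4 mm

51.4


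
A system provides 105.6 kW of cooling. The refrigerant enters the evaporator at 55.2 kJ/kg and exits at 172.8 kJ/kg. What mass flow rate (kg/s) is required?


dh = 172.8 - 55.2 = 117.6 kJ/kg
m_dot = Q / dh = 105.6 / 117.6 = 0.898 kg/s

0.898


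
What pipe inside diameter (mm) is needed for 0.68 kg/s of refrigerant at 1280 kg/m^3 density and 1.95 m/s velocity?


A = m_dot / (rho * v) = 0.68 / (1280 * 1.95) = 0.0002724358974 m^2
d = sqrt(4*A/pi) * 1000
d = 18.6 mm

18.6


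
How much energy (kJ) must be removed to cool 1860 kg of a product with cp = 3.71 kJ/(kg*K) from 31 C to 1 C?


dT = 31 - (1) = 30 K
Q = m * cp * dT = 1860 * 3.71 * 30
Q = 207018 kJ

207018


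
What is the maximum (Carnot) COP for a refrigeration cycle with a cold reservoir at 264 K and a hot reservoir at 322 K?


dT = 322 - 264 = 58 K
COP_carnot = T_cold / dT = 264 / 58
COP_carnot = 4.552

4.552


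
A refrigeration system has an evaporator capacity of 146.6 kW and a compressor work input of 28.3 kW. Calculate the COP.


COP = Q_evap / W
COP = 146.6 / 28.3
COP = 5.18

5.18


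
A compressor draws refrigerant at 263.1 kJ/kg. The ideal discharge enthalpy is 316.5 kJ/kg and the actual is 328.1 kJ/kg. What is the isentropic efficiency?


dh_ideal = 316.5 - 263.1 = 53.4 kJ/kg
dh_actual = 328.1 - 263.1 = 65.0 kJ/kg
eta_s = dh_ideal / dh_actual = 53.4 / 65.0
eta_s = 0.8215

0.8215


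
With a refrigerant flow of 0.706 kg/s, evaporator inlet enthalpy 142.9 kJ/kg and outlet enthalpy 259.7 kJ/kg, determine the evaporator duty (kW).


dh = 259.7 - 142.9 = 116.8 kJ/kg
Q_evap = m_dot * dh = 0.706 * 116.8
Q_evap = 82.46 kW

82.46


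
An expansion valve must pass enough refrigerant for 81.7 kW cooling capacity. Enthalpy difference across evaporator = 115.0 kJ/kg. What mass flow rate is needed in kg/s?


m_dot = Q / dh
m_dot = 81.7 / 115.0
m_dot = 0.7104 kg/s

0.7104


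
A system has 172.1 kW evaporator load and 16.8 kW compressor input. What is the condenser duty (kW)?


Q_cond = Q_evap + W
Q_cond = 172.1 + 16.8
Q_cond = 188.9 kW

188.9


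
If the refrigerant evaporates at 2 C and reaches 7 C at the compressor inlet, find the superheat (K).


Superheat = T_suction - T_evap
Superheat = 7 - (2)
Superheat = 5 K

5


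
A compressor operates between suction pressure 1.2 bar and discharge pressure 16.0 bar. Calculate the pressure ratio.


PR = P_high / P_low
PR = 16.0 / 1.2
PR = 13.333

13.333


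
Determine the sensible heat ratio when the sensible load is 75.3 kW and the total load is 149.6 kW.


SHR = Q_sensible / Q_total
SHR = 75.3 / 149.6
SHR = 0.503

0.503


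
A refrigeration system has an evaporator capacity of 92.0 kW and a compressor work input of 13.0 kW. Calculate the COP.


COP = Q_evap / W
COP = 92.0 / 13.0
COP = 7.077

7.077


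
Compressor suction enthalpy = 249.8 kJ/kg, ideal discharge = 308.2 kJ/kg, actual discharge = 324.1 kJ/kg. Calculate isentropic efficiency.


dh_ideal = 308.2 - 249.8 = 58.4 kJ/kg
dh_actual = 324.1 - 249.8 = 74.3 kJ/kg
eta_s = dh_ideal / dh_actual = 58.4 / 74.3
eta_s = 0.786

0.786


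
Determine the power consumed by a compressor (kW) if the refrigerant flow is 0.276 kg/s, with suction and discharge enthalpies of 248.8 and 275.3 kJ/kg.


dh = 275.3 - 248.8 = 26.5 kJ/kg
W = m_dot * dh = 0.276 * 26.5 = 7.31 kW

7.31


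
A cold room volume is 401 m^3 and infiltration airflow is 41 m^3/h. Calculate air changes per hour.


ACH = flow / volume
ACH = 41 / 401
ACH = 0.102

0.102


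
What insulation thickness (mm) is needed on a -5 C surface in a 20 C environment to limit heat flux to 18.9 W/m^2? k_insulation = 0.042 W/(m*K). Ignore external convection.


dT = 20 - (-5) = 25 K
thickness = k * dT / q_max * 1000
thickness = 0.042 * 25 / 18.9 * 1000
thickness = 55.6 mm

55.6


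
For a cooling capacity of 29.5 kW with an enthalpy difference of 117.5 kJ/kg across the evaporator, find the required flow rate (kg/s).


m_dot = Q / dh
m_dot = 29.5 / 117.5
m_dot = 0.2511 kg/s

0.2511


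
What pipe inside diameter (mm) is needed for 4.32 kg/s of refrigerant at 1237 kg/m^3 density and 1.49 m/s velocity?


A = m_dot / (rho * v) = 4.32 / (1237 * 1.49) = 0.002343839013 m^2
d = sqrt(4*A/pi) * 1000
d = 54.6 mm

54.6


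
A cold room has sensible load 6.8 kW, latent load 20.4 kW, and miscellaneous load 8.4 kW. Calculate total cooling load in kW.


Q_total = Q_s + Q_l + Q_misc
Q_total = 6.8 + 20.4 + 8.4
Q_total = 35.6 kW

35.6


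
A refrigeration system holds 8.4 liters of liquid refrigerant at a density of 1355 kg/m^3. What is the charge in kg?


Charge = V * rho / 1000
Charge = 8.4 * 1355 / 1000
Charge = 11.38 kg

11.38


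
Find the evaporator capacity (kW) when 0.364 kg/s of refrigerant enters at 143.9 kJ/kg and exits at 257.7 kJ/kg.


dh = 257.7 - 143.9 = 113.8 kJ/kg
Q_evap = m_dot * dh = 0.364 * 113.8
Q_evap = 41.42 kW

41.42


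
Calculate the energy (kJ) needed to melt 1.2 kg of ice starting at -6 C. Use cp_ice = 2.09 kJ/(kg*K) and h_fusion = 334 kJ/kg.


Sensible heat = cp * dT = 2.09 * 6 = 12.54 kJ/kg
Total per kg = 12.54 + 334 = 346.54 kJ/kg
Q = m * total = 1.2 * 346.54
Q = 415.8 kJ

415.8


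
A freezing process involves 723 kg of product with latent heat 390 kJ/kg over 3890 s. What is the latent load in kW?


Q_lat = m * h_fg / t
Q_lat = 723 * 390 / 3890
Q_lat = 72.49 kW

72.49


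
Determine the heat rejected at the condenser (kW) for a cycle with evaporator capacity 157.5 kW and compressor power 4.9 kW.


Q_cond = Q_evap + W
Q_cond = 157.5 + 4.9
Q_cond = 162.4 kW

162.4


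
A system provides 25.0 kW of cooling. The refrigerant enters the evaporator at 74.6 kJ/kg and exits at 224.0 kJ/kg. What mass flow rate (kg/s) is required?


dh = 224.0 - 74.6 = 149.4 kJ/kg
m_dot = Q / dh = 25.0 / 149.4 = 0.1673 kg/s

0.1673


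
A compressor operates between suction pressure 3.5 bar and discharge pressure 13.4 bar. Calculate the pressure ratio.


PR = P_high / P_low
PR = 13.4 / 3.5
PR = 3.829

3.829


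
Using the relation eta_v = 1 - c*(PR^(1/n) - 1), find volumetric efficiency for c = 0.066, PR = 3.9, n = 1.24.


PR^(1/n) = 3.9^(1/1.24) = 2.99685
eta_v = 1 - 0.066 * (2.99685 - 1)
eta_v = 0.8682

0.8682


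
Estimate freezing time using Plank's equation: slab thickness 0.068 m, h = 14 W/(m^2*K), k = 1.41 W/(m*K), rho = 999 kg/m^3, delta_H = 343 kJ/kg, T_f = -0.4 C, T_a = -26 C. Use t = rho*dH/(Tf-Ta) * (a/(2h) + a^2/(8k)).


dT = -0.4 - (-26) = 25.6 K
term1 = a/(2h) = 0.068/(2*14) = 0.002428571429
term2 = a^2/(8k) = 0.068^2/(8*1.41) = 0.000409929078
t = rho*dH*1000/dT * (term1 + term2)
t = 999*343*1000/25.6 * (0.002428571429 + 0.000409929078)
t = 37993 s

37993


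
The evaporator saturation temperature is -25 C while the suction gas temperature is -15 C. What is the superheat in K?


Superheat = T_suction - T_evap
Superheat = -15 - (-25)
Superheat = 10 K

10


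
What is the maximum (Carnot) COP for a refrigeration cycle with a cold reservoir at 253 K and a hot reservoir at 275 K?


dT = 275 - 253 = 22 K
COP_carnot = T_cold / dT = 253 / 22
COP_carnot = 11.5

11.5


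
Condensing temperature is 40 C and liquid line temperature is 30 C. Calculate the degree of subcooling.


Subcooling = T_cond - T_liquid
Subcooling = 40 - 30
Subcooling = 10 K

10


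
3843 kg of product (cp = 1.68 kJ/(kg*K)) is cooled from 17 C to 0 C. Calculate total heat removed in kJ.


dT = 17 - (0) = 17 K
Q = m * cp * dT = 3843 * 1.68 * 17
Q = 109756 kJ

109756


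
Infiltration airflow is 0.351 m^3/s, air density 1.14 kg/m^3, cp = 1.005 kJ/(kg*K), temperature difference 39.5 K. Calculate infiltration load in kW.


Q = V_dot * rho * cp * dT
Q = 0.351 * 1.14 * 1.005 * 39.5
Q = 15.885 kW

15.885


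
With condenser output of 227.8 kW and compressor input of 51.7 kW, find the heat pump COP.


COP_hp = Q_cond / W
COP_hp = 227.8 / 51.7
COP_hp = 4.406

4.406


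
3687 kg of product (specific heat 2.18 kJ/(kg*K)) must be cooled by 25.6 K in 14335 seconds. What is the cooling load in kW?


Q = m * cp * dT / t
Q = 3687 * 2.18 * 25.6 / 14335
Q = 14.354 kW

14.354


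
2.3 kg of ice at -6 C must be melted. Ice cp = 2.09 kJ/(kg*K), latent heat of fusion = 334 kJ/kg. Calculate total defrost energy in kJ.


Sensible heat = cp * dT = 2.09 * 6 = 12.54 kJ/kg
Total per kg = 12.54 + 334 = 346.54 kJ/kg
Q = m * total = 2.3 * 346.54
Q = 797.0 kJ

797.0


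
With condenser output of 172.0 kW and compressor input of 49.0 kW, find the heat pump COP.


COP_hp = Q_cond / W
COP_hp = 172.0 / 49.0
COP_hp = 3.51

3.51


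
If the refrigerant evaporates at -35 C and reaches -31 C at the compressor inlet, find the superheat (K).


Superheat = T_suction - T_evap
Superheat = -31 - (-35)
Superheat = 4 K

4


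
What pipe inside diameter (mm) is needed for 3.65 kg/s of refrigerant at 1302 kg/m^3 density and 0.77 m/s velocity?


A = m_dot / (rho * v) = 3.65 / (1302 * 0.77) = 0.003640752489 m^2
d = sqrt(4*A/pi) * 1000
d = 68.1 mm

68.1


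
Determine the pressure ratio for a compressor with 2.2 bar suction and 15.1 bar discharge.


PR = P_high / P_low
PR = 15.1 / 2.2
PR = 6.864

6.864


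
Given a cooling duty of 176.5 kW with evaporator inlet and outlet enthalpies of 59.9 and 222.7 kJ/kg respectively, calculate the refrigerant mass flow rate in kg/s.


dh = 222.7 - 59.9 = 162.8 kJ/kg
m_dot = Q / dh = 176.5 / 162.8 = 1.0842 kg/s

1.0842


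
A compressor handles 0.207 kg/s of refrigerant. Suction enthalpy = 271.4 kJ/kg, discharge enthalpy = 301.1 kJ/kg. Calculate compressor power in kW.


dh = 301.1 - 271.4 = 29.7 kJ/kg
W = m_dot * dh = 0.207 * 29.7 = 6.15 kW

6.15


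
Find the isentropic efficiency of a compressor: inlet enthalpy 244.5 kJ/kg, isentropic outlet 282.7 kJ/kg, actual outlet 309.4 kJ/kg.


dh_ideal = 282.7 - 244.5 = 38.2 kJ/kg
dh_actual = 309.4 - 244.5 = 64.9 kJ/kg
eta_s = dh_ideal / dh_actual = 38.2 / 64.9
eta_s = 0.5886

0.5886


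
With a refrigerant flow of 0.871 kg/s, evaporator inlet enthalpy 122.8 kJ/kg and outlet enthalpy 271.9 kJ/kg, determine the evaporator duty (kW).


dh = 271.9 - 122.8 = 149.1 kJ/kg
Q_evap = m_dot * dh = 0.871 * 149.1
Q_evap = 129.87 kW

129.87


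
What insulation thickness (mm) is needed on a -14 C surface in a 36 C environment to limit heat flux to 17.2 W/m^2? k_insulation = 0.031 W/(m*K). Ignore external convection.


dT = 36 - (-14) = 50 K
thickness = k * dT / q_max * 1000
thickness = 0.031 * 50 / 17.2 * 1000
thickness = 90.1 mm

90.1


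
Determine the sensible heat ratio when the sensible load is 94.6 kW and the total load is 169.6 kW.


SHR = Q_sensible / Q_total
SHR = 94.6 / 169.6
SHR = 0.558

0.558


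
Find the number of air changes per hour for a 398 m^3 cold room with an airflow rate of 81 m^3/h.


ACH = flow / volume
ACH = 81 / 398
ACH = 0.204

0.204


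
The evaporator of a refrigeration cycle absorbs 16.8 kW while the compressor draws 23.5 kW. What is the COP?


COP = Q_evap / W
COP = 16.8 / 23.5
COP = 0.715

0.715


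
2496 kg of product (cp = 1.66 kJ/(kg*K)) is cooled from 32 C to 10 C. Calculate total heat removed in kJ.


dT = 32 - (10) = 22 K
Q = m * cp * dT = 2496 * 1.66 * 22
Q = 91154 kJ

91154


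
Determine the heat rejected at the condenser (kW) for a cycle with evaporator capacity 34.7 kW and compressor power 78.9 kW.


Q_cond = Q_evap + W
Q_cond = 34.7 + 78.9
Q_cond = 113.6 kW

113.6


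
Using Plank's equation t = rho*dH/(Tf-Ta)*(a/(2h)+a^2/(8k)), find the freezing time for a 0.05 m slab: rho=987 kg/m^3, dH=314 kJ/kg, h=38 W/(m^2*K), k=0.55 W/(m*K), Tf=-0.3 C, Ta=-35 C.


dT = -0.3 - (-35) = 34.7 K
term1 = a/(2h) = 0.05/(2*38) = 0.0006578947368
term2 = a^2/(8k) = 0.05^2/(8*0.55) = 0.0005681818182
t = rho*dH*1000/dT * (term1 + term2)
t = 987*314*1000/34.7 * (0.0006578947368 + 0.0005681818182)
t = 10951 s

10951


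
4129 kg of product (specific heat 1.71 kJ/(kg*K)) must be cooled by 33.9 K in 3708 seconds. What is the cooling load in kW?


Q = m * cp * dT / t
Q = 4129 * 1.71 * 33.9 / 3708
Q = 64.551 kW

64.551


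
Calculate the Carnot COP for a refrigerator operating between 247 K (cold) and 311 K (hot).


dT = 311 - 247 = 64 K
COP_carnot = T_cold / dT = 247 / 64
COP_carnot = 3.859

3.859


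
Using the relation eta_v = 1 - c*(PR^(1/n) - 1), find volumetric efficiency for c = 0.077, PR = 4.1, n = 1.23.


PR^(1/n) = 4.1^(1/1.23) = 3.1491856
eta_v = 1 - 0.077 * (3.1491856 - 1)
eta_v = 0.8345

0.8345


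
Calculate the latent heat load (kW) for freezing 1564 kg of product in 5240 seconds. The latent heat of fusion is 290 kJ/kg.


Q_lat = m * h_fg / t
Q_lat = 1564 * 290 / 5240
Q_lat = 86.56 kW

86.56


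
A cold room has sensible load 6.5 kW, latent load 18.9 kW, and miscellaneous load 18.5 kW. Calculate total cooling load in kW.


Q_total = Q_s + Q_l + Q_misc
Q_total = 6.5 + 18.9 + 18.5
Q_total = 43.9 kW

43.9


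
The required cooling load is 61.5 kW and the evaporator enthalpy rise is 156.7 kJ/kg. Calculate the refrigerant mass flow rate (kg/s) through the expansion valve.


m_dot = Q / dh
m_dot = 61.5 / 156.7
m_dot = 0.3925 kg/s

0.3925


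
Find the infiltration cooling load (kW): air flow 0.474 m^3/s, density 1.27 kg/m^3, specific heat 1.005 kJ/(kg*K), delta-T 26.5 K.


Q = V_dot * rho * cp * dT
Q = 0.474 * 1.27 * 1.005 * 26.5
Q = 16.032 kW

16.032


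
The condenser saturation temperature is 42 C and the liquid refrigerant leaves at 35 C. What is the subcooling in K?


Subcooling = T_cond - T_liquid
Subcooling = 42 - 35
Subcooling = 7 K

7


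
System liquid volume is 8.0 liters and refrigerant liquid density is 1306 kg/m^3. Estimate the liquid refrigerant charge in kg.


Charge = V * rho / 1000
Charge = 8.0 * 1306 / 1000
Charge = 10.45 kg

10.45


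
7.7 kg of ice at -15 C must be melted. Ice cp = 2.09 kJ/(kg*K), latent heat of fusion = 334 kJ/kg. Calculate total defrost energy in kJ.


Sensible heat = cp * dT = 2.09 * 15 = 31.35 kJ/kg
Total per kg = 31.35 + 334 = 365.35 kJ/kg
Q = m * total = 7.7 * 365.35
Q = 2813.2 kJ

2813.2


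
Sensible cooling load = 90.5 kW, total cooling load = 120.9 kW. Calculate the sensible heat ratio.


SHR = Q_sensible / Q_total
SHR = 90.5 / 120.9
SHR = 0.749

0.749


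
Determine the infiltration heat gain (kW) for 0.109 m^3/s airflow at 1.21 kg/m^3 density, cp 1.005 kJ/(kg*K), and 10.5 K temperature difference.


Q = V_dot * rho * cp * dT
Q = 0.109 * 1.21 * 1.005 * 10.5
Q = 1.392 kW

1.392


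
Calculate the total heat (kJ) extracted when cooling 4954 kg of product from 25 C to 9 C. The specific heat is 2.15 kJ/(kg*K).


dT = 25 - (9) = 16 K
Q = m * cp * dT = 4954 * 2.15 * 16
Q = 170418 kJ

170418


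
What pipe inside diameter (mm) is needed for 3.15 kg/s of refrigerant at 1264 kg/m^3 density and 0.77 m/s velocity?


A = m_dot / (rho * v) = 3.15 / (1264 * 0.77) = 0.003236478711 m^2
d = sqrt(4*A/pi) * 1000
d = 64.2 mm

64.2


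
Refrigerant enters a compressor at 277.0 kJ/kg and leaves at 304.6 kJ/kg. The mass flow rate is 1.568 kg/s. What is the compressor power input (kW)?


dh = 304.6 - 277.0 = 27.6 kJ/kg
W = m_dot * dh = 1.568 * 27.6 = 43.28 kW

43.28


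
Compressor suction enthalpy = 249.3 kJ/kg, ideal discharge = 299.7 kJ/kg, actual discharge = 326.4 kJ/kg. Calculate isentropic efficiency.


dh_ideal = 299.7 - 249.3 = 50.4 kJ/kg
dh_actual = 326.4 - 249.3 = 77.1 kJ/kg
eta_s = dh_ideal / dh_actual = 50.4 / 77.1
eta_s = 0.6537

0.6537


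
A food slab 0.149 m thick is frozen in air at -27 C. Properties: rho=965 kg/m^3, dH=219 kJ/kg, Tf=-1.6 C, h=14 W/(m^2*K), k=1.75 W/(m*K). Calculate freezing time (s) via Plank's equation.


dT = -1.6 - (-27) = 25.4 K
term1 = a/(2h) = 0.149/(2*14) = 0.005321428571
term2 = a^2/(8k) = 0.149^2/(8*1.75) = 0.001585785714
t = rho*dH*1000/dT * (term1 + term2)
t = 965*219*1000/25.4 * (0.005321428571 + 0.001585785714)
t = 57470 s

57470


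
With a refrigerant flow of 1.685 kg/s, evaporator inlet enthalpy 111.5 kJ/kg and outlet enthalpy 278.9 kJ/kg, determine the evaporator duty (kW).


dh = 278.9 - 111.5 = 167.4 kJ/kg
Q_evap = m_dot * dh = 1.685 * 167.4
Q_evap = 282.07 kW

282.07


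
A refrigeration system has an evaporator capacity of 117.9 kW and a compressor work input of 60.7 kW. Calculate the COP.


COP = Q_evap / W
COP = 117.9 / 60.7
COP = 1.942

1.942


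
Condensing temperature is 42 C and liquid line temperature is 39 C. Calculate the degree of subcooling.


Subcooling = T_cond - T_liquid
Subcooling = 42 - 39
Subcooling = 3 K

3


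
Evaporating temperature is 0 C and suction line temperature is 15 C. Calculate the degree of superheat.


Superheat = T_suction - T_evap
Superheat = 15 - (0)
Superheat = 15 K

15


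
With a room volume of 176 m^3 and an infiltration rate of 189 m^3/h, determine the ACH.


ACH = flow / volume
ACH = 189 / 176
ACH = 1.074

1.074


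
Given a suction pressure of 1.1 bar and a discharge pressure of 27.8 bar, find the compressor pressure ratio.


PR = P_high / P_low
PR = 27.8 / 1.1
PR = 25.273

25.273


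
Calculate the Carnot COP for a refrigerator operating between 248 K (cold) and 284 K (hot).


dT = 284 - 248 = 36 K
COP_carnot = T_cold / dT = 248 / 36
COP_carnot = 6.889

6.889


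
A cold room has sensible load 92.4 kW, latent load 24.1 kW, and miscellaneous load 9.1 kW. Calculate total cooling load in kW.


Q_total = Q_s + Q_l + Q_misc
Q_total = 92.4 + 24.1 + 9.1
Q_total = 125.6 kW

125.6


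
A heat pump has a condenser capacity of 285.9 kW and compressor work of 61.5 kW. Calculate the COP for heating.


COP_hp = Q_cond / W
COP_hp = 285.9 / 61.5
COP_hp = 4.649

4.649


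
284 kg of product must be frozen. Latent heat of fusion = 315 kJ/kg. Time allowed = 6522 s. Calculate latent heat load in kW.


Q_lat = m * h_fg / t
Q_lat = 284 * 315 / 6522
Q_lat = 13.72 kW

13.72


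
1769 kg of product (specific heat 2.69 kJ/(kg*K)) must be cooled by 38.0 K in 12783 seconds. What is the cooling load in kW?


Q = m * cp * dT / t
Q = 1769 * 2.69 * 38.0 / 12783
Q = 14.146 kW

14.146


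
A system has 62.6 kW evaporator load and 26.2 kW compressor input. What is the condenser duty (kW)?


Q_cond = Q_evap + W
Q_cond = 62.6 + 26.2
Q_cond = 88.8 kW

88.8


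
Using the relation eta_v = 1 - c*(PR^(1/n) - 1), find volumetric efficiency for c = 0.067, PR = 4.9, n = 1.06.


PR^(1/n) = 4.9^(1/1.06) = 4.47845668
eta_v = 1 - 0.067 * (4.47845668 - 1)
eta_v = 0.7669

0.7669


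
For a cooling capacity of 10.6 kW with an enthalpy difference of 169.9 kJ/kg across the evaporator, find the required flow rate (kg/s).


m_dot = Q / dh
m_dot = 10.6 / 169.9
m_dot = 0.0624 kg/s

0.0624
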